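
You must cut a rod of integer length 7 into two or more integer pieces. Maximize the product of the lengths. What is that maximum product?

12

Let P[k] be the best product for length k (with at least one cut). For each first piece i, the rest contributes max(k−i, P[k−i]).
P[2] = 1×max(1,0) = 1×1 = 1
P[3] = 1×max(2,1) = 1×2 = 2
P[4] = 2×max(2,1) = 2×2 = 4
P[5] = 2×max(3,2) = 2×3 = 6
P[6] = 3×max(3,2) = 3×3 = 9
P[7] = 2×max(5,6) = 2×6 = 12
One optimal split: 3 + 2 + 2; product 3×2×2 = 12.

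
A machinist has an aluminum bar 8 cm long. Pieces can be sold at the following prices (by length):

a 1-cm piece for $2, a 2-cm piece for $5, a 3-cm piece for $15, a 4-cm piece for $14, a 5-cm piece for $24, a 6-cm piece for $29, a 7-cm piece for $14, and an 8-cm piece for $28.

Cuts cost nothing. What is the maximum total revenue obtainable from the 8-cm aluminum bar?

Let best[k] be the best obtainable value from length k. For each k, try every first piece i and keep the best of price[i] + best[k−i].
best[1] = 2
best[2] = 5
best[3] = 15
best[4] = 17  (first piece 1, then best[3]=15)
best[5] = 24
best[6] = 30  (first piece 3, then best[3]=15)
best[7] = 32  (first piece 1, then best[6]=30)
best[8] = 39  (first piece 3, then best[5]=24)
One optimal cutting: 5 + 3 → $24 + $15 = $39.

39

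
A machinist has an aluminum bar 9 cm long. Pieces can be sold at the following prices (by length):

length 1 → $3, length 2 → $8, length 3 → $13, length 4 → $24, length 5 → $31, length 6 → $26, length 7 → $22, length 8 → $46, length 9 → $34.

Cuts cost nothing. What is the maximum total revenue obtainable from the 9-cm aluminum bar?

Let r[k] be the best obtainable value from length k. For each k, try every first piece i and keep the best of price[i] + r[k−i].
r[1] = 3
r[2] = 8
r[3] = 13
r[4] = 24
r[5] = 31
r[6] = 34  (first piece 1, then r[5]=31)
r[7] = 39  (first piece 2, then r[5]=31)
r[8] = 48  (first piece 4, then r[4]=24)
r[9] = 55  (first piece 4, then r[5]=31)
One optimal cutting: 5 + 4 → $31 + $24 = $55.

55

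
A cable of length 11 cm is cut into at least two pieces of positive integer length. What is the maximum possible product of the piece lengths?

Define f[k] = max over 1≤i<k of i · max(k−i, f[k−i]); the inner max lets the remainder stay uncut if that's better.
f[2] = 1·max(1,0) = 1·1 = 1
f[3] = 1·max(2,1) = 1·2 = 2
f[4] = 2·max(2,1) = 2·2 = 4
f[5] = 2·max(3,2) = 2·3 = 6
f[6] = 3·max(3,2) = 3·3 = 9
f[7] = 2·max(5,6) = 2·6 = 12
f[8] = 2·max(6,9) = 2·9 = 18
f[9] = 3·max(6,9) = 3·9 = 27
f[10] = 2·max(8,18) = 2·18 = 36
f[11] = 2·max(9,27) = 2·27 = 54
One optimal split: 3 + 3 + 3 + 2; product 3·3·3·2 = 54.

54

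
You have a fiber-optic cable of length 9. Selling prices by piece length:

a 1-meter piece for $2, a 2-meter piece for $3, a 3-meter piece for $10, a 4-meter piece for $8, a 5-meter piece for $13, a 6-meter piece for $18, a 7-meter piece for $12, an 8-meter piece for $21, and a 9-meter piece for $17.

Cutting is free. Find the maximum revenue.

Let v[k] be the best obtainable value from length k. For each k, try every first piece i and keep the best of price[i] + v[k−i].
v[1] = 2
v[2] = max(2+2, 3+0) = 4
v[3] = max(2+4, 3+2, 10+0) = 10
v[4] = max(2+10, 3+4, 10+2, 8+0) = 12
v[5] = max(2+12, 3+10, 10+4, 8+2, 13+0) = 14
v[6] = max(2+14, 3+12, 10+10, 8+4, 13+2, 18+0) = 20
v[7] = max(2+20, 3+14, 10+12, …, 18+2, 12+0) = 22
v[8] = max(2+22, 3+20, 10+14, …, 12+2, 21+0) = 24
v[9] = max(2+24, 3+22, 10+20, …, 21+2, 17+0) = 30
One optimal cutting: 3 + 3 + 3 → $10 + $10 + $10 = $30.

30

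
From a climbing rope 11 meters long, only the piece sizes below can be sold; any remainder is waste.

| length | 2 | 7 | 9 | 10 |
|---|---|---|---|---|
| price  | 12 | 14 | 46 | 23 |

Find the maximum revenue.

60

Consider every possible first cut. r[k] is the best of p[i]+r[k−i] over all sellable i≤k.
r[1] = 0
r[2] = 12
r[3] = 12
r[4] = 24  (first piece 2, then r[2]=12)
r[5] = 24
r[6] = 36  (first piece 2, then r[4]=24)
r[7] = 36
r[8] = 48  (first piece 2, then r[6]=36)
r[9] = 48
r[10] = 60  (first piece 2, then r[8]=48)
r[11] = 60
One optimal cutting: pieces 2 + 2 + 2 + 2 + 2 with 1 meter of scrap → €60.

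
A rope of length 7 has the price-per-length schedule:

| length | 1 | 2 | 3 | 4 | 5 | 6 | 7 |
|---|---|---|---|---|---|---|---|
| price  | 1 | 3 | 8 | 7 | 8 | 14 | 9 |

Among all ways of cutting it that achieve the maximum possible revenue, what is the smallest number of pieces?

3

Build r[k] bottom-up: r[k] = max over allowed piece i of (p[i] + r[k−i]).
r[1] = 1
r[2] = 3
r[3] = 8
r[4] = 9  (first piece 1, then r[3]=8)
r[5] = 11  (first piece 2, then r[3]=8)
r[6] = 16  (first piece 3, then r[3]=8)
r[7] = 17  (first piece 1, then r[6]=16)
Maximum revenue is €17.
Now minimize piece count subject to staying optimal: for each k, pieces[k] = 1 + min over i with p[i]+r[k−i]=r[k] of pieces[k−i].
pieces[4] = 2
pieces[5] = 2
pieces[6] = 2
pieces[7] = 3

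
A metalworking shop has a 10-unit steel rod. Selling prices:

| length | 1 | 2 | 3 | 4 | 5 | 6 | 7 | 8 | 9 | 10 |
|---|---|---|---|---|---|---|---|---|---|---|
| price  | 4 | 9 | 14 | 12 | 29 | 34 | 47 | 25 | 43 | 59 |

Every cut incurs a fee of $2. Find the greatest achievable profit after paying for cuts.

59

Let r[k] be the best obtainable value from length k. For each k, try every first piece i and keep the best of price[i] + r[k−i] minus the 2 cut fee when i<k.
r[1] = 4
r[2] = 9
r[3] = 14
r[4] = 16  (first piece 1, then r[3]=14)
r[5] = 29
r[6] = 34
r[7] = 47
r[8] = 49  (first piece 1, then r[7]=47)
r[9] = 54  (first piece 2, then r[7]=47)
r[10] = 59  (first piece 3, then r[7]=47)
One optimal plan: pieces 7 + 3 (1 cut) → $61 − $2 = $59.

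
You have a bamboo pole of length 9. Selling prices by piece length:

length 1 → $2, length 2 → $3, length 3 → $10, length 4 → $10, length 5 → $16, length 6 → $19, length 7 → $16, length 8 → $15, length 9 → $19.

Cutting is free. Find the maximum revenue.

30

Let R[k] be the best obtainable value from length k. For each k, try every first piece i and keep the best of price[i] + R[k−i].
R[1] = 2
R[2] = 4  (first piece 1, then R[1]=2)
R[3] = 10
R[4] = 12  (first piece 1, then R[3]=10)
R[5] = 16
R[6] = 20  (first piece 3, then R[3]=10)
R[7] = 22  (first piece 1, then R[6]=20)
R[8] = 26  (first piece 3, then R[5]=16)
R[9] = 30  (first piece 3, then R[6]=20)
One optimal cutting: 3 + 3 + 3 → $10 + $10 + $10 = $30.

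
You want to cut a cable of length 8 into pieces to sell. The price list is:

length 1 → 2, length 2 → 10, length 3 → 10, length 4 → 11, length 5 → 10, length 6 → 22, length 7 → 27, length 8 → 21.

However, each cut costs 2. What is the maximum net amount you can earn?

34

Consider every possible first cut. net[k] is the best of p[i]+net[k−i] over all sellable i≤k, charging 2 whenever i<k.
net[1] = 2
net[2] = 10
net[3] = 10  (first piece 1, then net[2]=10)
net[4] = 18  (first piece 2, then net[2]=10)
net[5] = 18  (first piece 1, then net[4]=18)
net[6] = 26  (first piece 2, then net[4]=18)
net[7] = 27
net[8] = 34  (first piece 2, then net[6]=26)
One optimal plan: pieces 2 + 2 + 2 + 2 (3 cuts) → 40 − 6 = 34.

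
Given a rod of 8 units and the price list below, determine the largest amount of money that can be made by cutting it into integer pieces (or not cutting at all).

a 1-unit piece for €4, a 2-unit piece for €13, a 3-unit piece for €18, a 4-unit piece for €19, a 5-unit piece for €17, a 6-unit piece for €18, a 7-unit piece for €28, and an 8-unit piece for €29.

52

Consider every possible first cut. r[k] is the best of p[i]+r[k−i] over all sellable i≤k.
r[1] = 4
r[2] = 13
r[3] = 18
r[4] = 26  (first piece 2, then r[2]=13)
r[5] = 31  (first piece 2, then r[3]=18)
r[6] = 39  (first piece 2, then r[4]=26)
r[7] = 44  (first piece 2, then r[5]=31)
r[8] = 52  (first piece 2, then r[6]=39)
One optimal cutting: 2 + 2 + 2 + 2 → €13 + €13 + €13 + €13 = €52.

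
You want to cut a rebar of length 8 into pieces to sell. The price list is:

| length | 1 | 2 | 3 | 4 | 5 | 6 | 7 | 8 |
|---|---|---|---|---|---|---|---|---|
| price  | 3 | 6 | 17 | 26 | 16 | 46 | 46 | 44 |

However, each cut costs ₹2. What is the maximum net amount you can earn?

Let r[k] be the best obtainable value from length k. For each k, try every first piece i and keep the best of price[i] + r[k−i] minus the 2 cut fee when i<k.
r[1] = 3
r[2] = max(3+3-2, 6+0) = 6
r[3] = max(3+6-2, 6+3-2, 17+0) = 17
r[4] = max(3+17-2, 6+6-2, 17+3-2, 26+0) = 26
r[5] = max(3+26-2, 6+17-2, 17+6-2, 26+3-2, 16+0) = 27
r[6] = max(3+27-2, 6+26-2, 17+17-2, 26+6-2, 16+3-2, 46+0) = 46
r[7] = max(3+46-2, 6+27-2, 17+26-2, …, 46+3-2, 46+0) = 47
r[8] = max(3+47-2, 6+46-2, 17+27-2, …, 46+3-2, 44+0) = 50
One optimal plan: pieces 6 + 2 (1 cut) → ₹52 − ₹2 = ₹50.

50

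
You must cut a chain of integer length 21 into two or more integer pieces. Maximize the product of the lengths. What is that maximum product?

Fill f[k] for k=2..21: at each k try every first piece i and multiply by the better of (k−i) uncut or f[k−i].
f[2] = 1*max(1,0) = 1*1 = 1
f[3] = 1*max(2,1) = 1*2 = 2
f[4] = 2*max(2,1) = 2*2 = 4
f[5] = 2*max(3,2) = 2*3 = 6
f[6] = 3*max(3,2) = 3*3 = 9
f[7] = 2*max(5,6) = 2*6 = 12
f[8] = 2*max(6,9) = 2*9 = 18
f[9] = 3*max(6,9) = 3*9 = 27
f[10] = 2*max(8,18) = 2*18 = 36
f[11] = 2*max(9,27) = 2*27 = 54
f[12] = 3*max(9,27) = 3*27 = 81
f[13] = 2*max(11,54) = 2*54 = 108
f[14] = 2*max(12,81) = 2*81 = 162
f[15] = 3*max(12,81) = 3*81 = 243
f[16] = 2*max(14,162) = 2*162 = 324
f[17] = 2*max(15,243) = 2*243 = 486
f[18] = 3*max(15,243) = 3*243 = 729
f[19] = 2*max(17,486) = 2*486 = 972
f[20] = 2*max(18,729) = 2*729 = 1458
f[21] = 3*max(18,729) = 3*729 = 2187
One optimal split: 3 + 3 + 3 + 3 + 3 + 3 + 3; product 3*3*3*3*3*3*3 = 2187.

2187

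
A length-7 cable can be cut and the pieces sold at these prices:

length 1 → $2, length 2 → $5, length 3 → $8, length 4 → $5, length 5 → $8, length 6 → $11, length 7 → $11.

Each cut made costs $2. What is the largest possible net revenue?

Let net[k] be the best obtainable value from length k. For each k, try every first piece i and keep the best of price[i] + net[k−i] minus the 2 cut fee when i<k.
net[1] = 2
net[2] = 5
net[3] = 8
net[4] = 8  (first piece 1, then net[3]=8)
net[5] = 11  (first piece 2, then net[3]=8)
net[6] = 14  (first piece 3, then net[3]=8)
net[7] = 14  (first piece 1, then net[6]=14)
One optimal plan: pieces 3 + 3 + 1 (2 cuts) → $18 − $4 = $14.

14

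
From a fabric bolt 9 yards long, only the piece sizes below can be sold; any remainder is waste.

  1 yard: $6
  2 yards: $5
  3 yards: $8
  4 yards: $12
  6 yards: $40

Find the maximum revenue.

58

Let r[k] be the best obtainable value from length k. For each k, try every first piece i and keep the best of price[i] + r[k−i].
r[1] = 6
r[2] = 12  (first piece 1, then r[1]=6)
r[3] = 18  (first piece 1, then r[2]=12)
r[4] = 24  (first piece 1, then r[3]=18)
r[5] = 30  (first piece 1, then r[4]=24)
r[6] = 40
r[7] = 46  (first piece 1, then r[6]=40)
r[8] = 52  (first piece 1, then r[7]=46)
r[9] = 58  (first piece 1, then r[8]=52)
One optimal cutting: 6 + 1 + 1 + 1 → $58.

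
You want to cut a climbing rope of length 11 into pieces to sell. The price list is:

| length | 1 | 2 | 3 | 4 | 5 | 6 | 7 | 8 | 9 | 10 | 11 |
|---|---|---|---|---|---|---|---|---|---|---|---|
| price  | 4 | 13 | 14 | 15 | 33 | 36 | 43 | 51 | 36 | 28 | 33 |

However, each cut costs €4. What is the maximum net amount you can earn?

65

Consider every possible first cut. net[k] is the best of p[i]+net[k−i] over all sellable i≤k, charging 4 whenever i<k.
net[1] = 4
net[2] = 13
net[3] = 14
net[4] = 22  (first piece 2, then net[2]=13)
net[5] = 33
net[6] = 36
net[7] = 43
net[8] = 51
net[9] = 52  (first piece 2, then net[7]=43)
net[10] = 62  (first piece 5, then net[5]=33)
net[11] = 65  (first piece 5, then net[6]=36)
One optimal plan: pieces 6 + 5 (1 cut) → €69 − €4 = €65.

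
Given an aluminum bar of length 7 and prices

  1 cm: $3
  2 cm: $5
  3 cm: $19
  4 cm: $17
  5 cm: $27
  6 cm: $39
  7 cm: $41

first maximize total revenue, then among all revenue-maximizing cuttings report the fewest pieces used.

2

Build r[k] bottom-up: r[k] = max over allowed piece i of (p[i] + r[k−i]).
r[1] = 3
r[2] = 6  (first piece 1, then r[1]=3)
r[3] = 19
r[4] = 22  (first piece 1, then r[3]=19)
r[5] = 27
r[6] = 39
r[7] = 42  (first piece 1, then r[6]=39)
Maximum revenue is $42.
Now minimize piece count subject to staying optimal: for each k, pieces[k] = 1 + min over i with p[i]+r[k−i]=r[k] of pieces[k−i].
pieces[4] = 2
pieces[5] = 1
pieces[6] = 1
pieces[7] = 2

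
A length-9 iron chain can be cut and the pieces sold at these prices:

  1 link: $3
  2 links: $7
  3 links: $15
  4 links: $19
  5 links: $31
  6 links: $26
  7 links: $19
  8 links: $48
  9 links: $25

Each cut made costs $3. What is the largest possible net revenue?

Build v[k] bottom-up: v[k] = max over allowed piece i of (p[i] + v[k−i]) − 3 per cut.
v[1] = 3
v[2] = max(3+3-3, 7+0) = 7
v[3] = max(3+7-3, 7+3-3, 15+0) = 15
v[4] = max(3+15-3, 7+7-3, 15+3-3, 19+0) = 19
v[5] = max(3+19-3, 7+15-3, 15+7-3, 19+3-3, 31+0) = 31
v[6] = max(3+31-3, 7+19-3, 15+15-3, 19+7-3, 31+3-3, 26+0) = 31
v[7] = max(3+31-3, 7+31-3, 15+19-3, …, 26+3-3, 19+0) = 35
v[8] = max(3+35-3, 7+31-3, 15+31-3, …, 19+3-3, 48+0) = 48
v[9] = max(3+48-3, 7+35-3, 15+31-3, …, 48+3-3, 25+0) = 48
One optimal plan: pieces 8 + 1 (1 cut) → $51 − $3 = $48.

48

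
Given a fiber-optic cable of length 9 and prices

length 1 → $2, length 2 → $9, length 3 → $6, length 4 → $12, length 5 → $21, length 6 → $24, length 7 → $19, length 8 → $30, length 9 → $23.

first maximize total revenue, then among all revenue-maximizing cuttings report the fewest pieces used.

3

Consider every possible first cut. r[k] is the best of p[i]+r[k−i] over all sellable i≤k.
r[1] = 2
r[2] = 9
r[3] = 11  (first piece 1, then r[2]=9)
r[4] = 18  (first piece 2, then r[2]=9)
r[5] = 21
r[6] = 27  (first piece 2, then r[4]=18)
r[7] = 30  (first piece 2, then r[5]=21)
r[8] = 36  (first piece 2, then r[6]=27)
r[9] = 39  (first piece 2, then r[7]=30)
Maximum revenue is $39.
Now minimize piece count subject to staying optimal: for each k, pieces[k] = 1 + min over i with p[i]+r[k−i]=r[k] of pieces[k−i].
pieces[6] = 3
pieces[7] = 2
pieces[8] = 4
pieces[9] = 3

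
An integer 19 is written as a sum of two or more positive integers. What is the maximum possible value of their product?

972

Define m[k] = max over 1≤i<k of i · max(k−i, m[k−i]); the inner max lets the remainder stay uncut if that's better.
Small cases: m[2]=1, m[3]=2, m[4]=4, m[5]=6, m[6]=9, m[7]=12, m[8]=18, m[9]=27, m[10]=36, m[11]=54, m[12]=81.
m[13] = 2*max(11,54) = 2*54 = 108
m[14] = 2*max(12,81) = 2*81 = 162
m[15] = 3*max(12,81) = 3*81 = 243
m[16] = 2*max(14,162) = 2*162 = 324
m[17] = 2*max(15,243) = 2*243 = 486
m[18] = 3*max(15,243) = 3*243 = 729
m[19] = 2*max(17,486) = 2*486 = 972
One optimal split: 3 + 3 + 3 + 3 + 3 + 2 + 2; product 3*3*3*3*3*2*2 = 972.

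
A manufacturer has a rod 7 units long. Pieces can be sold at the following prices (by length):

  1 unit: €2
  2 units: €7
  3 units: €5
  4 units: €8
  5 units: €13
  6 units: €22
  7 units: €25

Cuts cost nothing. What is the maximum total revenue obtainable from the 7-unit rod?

25

Let r[k] be the best obtainable value from length k. For each k, try every first piece i and keep the best of price[i] + r[k−i].
r[1] = 2
r[2] = max(2+2, 7+0) = 7
r[3] = max(2+7, 7+2, 5+0) = 9
r[4] = max(2+9, 7+7, 5+2, 8+0) = 14
r[5] = max(2+14, 7+9, 5+7, 8+2, 13+0) = 16
r[6] = max(2+16, 7+14, 5+9, 8+7, 13+2, 22+0) = 22
r[7] = max(2+22, 7+16, 5+14, …, 22+2, 25+0) = 25
Best is to sell the whole 7-unit piece uncut for €25.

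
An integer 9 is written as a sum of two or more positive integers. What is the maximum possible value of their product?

Fill prod[k] for k=2..9: at each k try every first piece i and multiply by the better of (k−i) uncut or prod[k−i].
prod[2] = 1×max(1,0) = 1×1 = 1
prod[3] = max(1×2, 2×1) = 2
prod[4] = max(1×3, 2×2, 3×1) = 4
prod[5] = max(1×4, 2×3, 3×2, 4×1) = 6
prod[6] = max(1×6, 2×4, 3×3, 4×2, 5×1) = 9
prod[7] = max(1×9, 2×6, 3×4, 4×3, 5×2, 6×1) = 12
prod[8] = max(1×12, 2×9, 3×6, …, 6×2, 7×1) = 18
prod[9] = max(1×18, 2×12, 3×9, …, 7×2, 8×1) = 27
One optimal split: 3 + 3 + 3; product 3×3×3 = 27.

27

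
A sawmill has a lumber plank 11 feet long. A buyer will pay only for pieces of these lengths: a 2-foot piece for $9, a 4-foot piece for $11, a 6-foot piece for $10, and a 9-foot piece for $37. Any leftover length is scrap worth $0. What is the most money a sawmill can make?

Consider every possible first cut. f[k] is the best of p[i]+f[k−i] over all sellable i≤k.
f[1] = 0
f[2] = 9
f[3] = 9
f[4] = max(9+9, 11+0) = 18
f[5] = max(9+9, 11+0) = 18
f[6] = max(9+18, 11+9, 10+0) = 27
f[7] = max(9+18, 11+9, 10+0) = 27
f[8] = max(9+27, 11+18, 10+9) = 36
f[9] = max(9+27, 11+18, 10+9, 37+0) = 37
f[10] = max(9+36, 11+27, 10+18, 37+0) = 45
f[11] = max(9+37, 11+27, 10+18, 37+9) = 46
One optimal cutting: 9 + 2 → $46.

46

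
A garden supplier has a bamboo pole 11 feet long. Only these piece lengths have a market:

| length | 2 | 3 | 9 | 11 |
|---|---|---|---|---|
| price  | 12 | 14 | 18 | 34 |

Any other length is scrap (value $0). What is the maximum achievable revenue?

62

Build f[k] bottom-up: f[k] = max over allowed piece i of (p[i] + f[k−i]).
f[1] = 0
f[2] = 12
f[3] = max(12+0, 14+0) = 14
f[4] = max(12+12, 14+0) = 24
f[5] = max(12+14, 14+12) = 26
f[6] = max(12+24, 14+14) = 36
f[7] = max(12+26, 14+24) = 38
f[8] = max(12+36, 14+26) = 48
f[9] = max(12+38, 14+36, 18+0) = 50
f[10] = max(12+48, 14+38, 18+0) = 60
f[11] = max(12+50, 14+48, 18+12, 34+0) = 62
One optimal cutting: 3 + 2 + 2 + 2 + 2 → $62.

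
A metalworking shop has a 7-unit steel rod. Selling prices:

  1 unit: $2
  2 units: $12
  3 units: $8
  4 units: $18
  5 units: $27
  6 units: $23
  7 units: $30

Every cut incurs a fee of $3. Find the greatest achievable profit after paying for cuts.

Let net[k] be the best obtainable value from length k. For each k, try every first piece i and keep the best of price[i] + net[k−i] minus the 3 cut fee when i<k.
net[1] = 2
net[2] = max(2+2-3, 12+0) = 12
net[3] = max(2+12-3, 12+2-3, 8+0) = 11
net[4] = max(2+11-3, 12+12-3, 8+2-3, 18+0) = 21
net[5] = max(2+21-3, 12+11-3, 8+12-3, 18+2-3, 27+0) = 27
net[6] = max(2+27-3, 12+21-3, 8+11-3, 18+12-3, 27+2-3, 23+0) = 30
net[7] = max(2+30-3, 12+27-3, 8+21-3, …, 23+2-3, 30+0) = 36
One optimal plan: pieces 5 + 2 (1 cut) → $39 − $3 = $36.

36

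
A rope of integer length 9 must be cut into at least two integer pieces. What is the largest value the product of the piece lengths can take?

27

Fill g[k] for k=2..9: at each k try every first piece i and multiply by the better of (k−i) uncut or g[k−i].
g[2] = 1·max(1,0) = 1·1 = 1
g[3] = max(1·2, 2·1) = 2
g[4] = max(1·3, 2·2, 3·1) = 4
g[5] = max(1·4, 2·3, 3·2, 4·1) = 6
g[6] = max(1·6, 2·4, 3·3, 4·2, 5·1) = 9
g[7] = max(1·9, 2·6, 3·4, 4·3, 5·2, 6·1) = 12
g[8] = max(1·12, 2·9, 3·6, …, 6·2, 7·1) = 18
g[9] = max(1·18, 2·12, 3·9, …, 7·2, 8·1) = 27
One optimal split: 3 + 3 + 3; product 3·3·3 = 27.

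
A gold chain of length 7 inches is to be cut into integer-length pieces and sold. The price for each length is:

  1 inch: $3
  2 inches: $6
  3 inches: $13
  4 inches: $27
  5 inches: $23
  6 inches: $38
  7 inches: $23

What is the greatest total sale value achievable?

41

Let R[k] be the best obtainable value from length k. For each k, try every first piece i and keep the best of price[i] + R[k−i].
R[1] = 3
R[2] = 6  (first piece 1, then R[1]=3)
R[3] = 13
R[4] = 27
R[5] = 30  (first piece 1, then R[4]=27)
R[6] = 38
R[7] = 41  (first piece 1, then R[6]=38)
One optimal cutting: 6 + 1 → $38 + $3 = $41.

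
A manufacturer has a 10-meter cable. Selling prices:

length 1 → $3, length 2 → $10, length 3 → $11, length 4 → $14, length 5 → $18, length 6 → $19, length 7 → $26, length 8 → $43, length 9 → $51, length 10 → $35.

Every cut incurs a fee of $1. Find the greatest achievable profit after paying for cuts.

Build r[k] bottom-up: r[k] = max over allowed piece i of (p[i] + r[k−i]) − 1 per cut.
r[1] = 3
r[2] = 10
r[3] = 12  (first piece 1, then r[2]=10)
r[4] = 19  (first piece 2, then r[2]=10)
r[5] = 21  (first piece 1, then r[4]=19)
r[6] = 28  (first piece 2, then r[4]=19)
r[7] = 30  (first piece 1, then r[6]=28)
r[8] = 43
r[9] = 51
r[10] = 53  (first piece 1, then r[9]=51)
One optimal plan: pieces 9 + 1 (1 cut) → $54 − $1 = $53.

53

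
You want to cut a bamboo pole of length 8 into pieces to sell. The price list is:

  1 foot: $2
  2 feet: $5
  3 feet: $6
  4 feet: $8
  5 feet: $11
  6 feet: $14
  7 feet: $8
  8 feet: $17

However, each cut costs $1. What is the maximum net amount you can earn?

Let v[k] be the best obtainable value from length k. For each k, try every first piece i and keep the best of price[i] + v[k−i] minus the 1 cut fee when i<k.
v[1] = 2
v[2] = 5
v[3] = 6  (first piece 1, then v[2]=5)
v[4] = 9  (first piece 2, then v[2]=5)
v[5] = 11
v[6] = 14
v[7] = 15  (first piece 1, then v[6]=14)
v[8] = 18  (first piece 2, then v[6]=14)
One optimal plan: pieces 6 + 2 (1 cut) → $19 − $1 = $18.

18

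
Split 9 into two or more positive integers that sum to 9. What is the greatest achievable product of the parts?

Define prod[k] = max over 1≤i<k of i · max(k−i, prod[k−i]); the inner max lets the remainder stay uncut if that's better.
prod[2] = 1·max(1,0) = 1·1 = 1
prod[3] = 1·max(2,1) = 1·2 = 2
prod[4] = 2·max(2,1) = 2·2 = 4
prod[5] = 2·max(3,2) = 2·3 = 6
prod[6] = 3·max(3,2) = 3·3 = 9
prod[7] = 2·max(5,6) = 2·6 = 12
prod[8] = 2·max(6,9) = 2·9 = 18
prod[9] = 3·max(6,9) = 3·9 = 27
One optimal split: 3 + 3 + 3; product 3·3·3 = 27.

27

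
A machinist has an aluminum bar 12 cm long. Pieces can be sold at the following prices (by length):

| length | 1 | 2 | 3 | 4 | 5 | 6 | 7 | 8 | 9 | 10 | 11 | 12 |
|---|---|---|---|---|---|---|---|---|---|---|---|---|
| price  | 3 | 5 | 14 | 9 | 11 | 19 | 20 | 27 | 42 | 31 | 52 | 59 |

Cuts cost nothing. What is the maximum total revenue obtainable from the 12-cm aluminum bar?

59

Build v[k] bottom-up: v[k] = max over allowed piece i of (p[i] + v[k−i]).
v[1] = 3
v[2] = 6  (first piece 1, then v[1]=3)
v[3] = 14
v[4] = 17  (first piece 1, then v[3]=14)
v[5] = 20  (first piece 1, then v[4]=17)
v[6] = 28  (first piece 3, then v[3]=14)
v[7] = 31  (first piece 1, then v[6]=28)
v[8] = 34  (first piece 1, then v[7]=31)
v[9] = 42  (first piece 3, then v[6]=28)
v[10] = 45  (first piece 1, then v[9]=42)
v[11] = 52
v[12] = 59
Best is to sell the whole 12-cm piece uncut for $59.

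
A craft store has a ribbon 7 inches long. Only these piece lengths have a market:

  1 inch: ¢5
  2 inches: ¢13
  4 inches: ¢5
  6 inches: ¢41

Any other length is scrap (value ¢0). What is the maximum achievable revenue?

Let best[k] be the best obtainable value from length k. For each k, try every first piece i and keep the best of price[i] + best[k−i].
best[1] = 5
best[2] = max(5+5, 13+0) = 13
best[3] = max(5+13, 13+5) = 18
best[4] = max(5+18, 13+13, 5+0) = 26
best[5] = max(5+26, 13+18, 5+5) = 31
best[6] = max(5+31, 13+26, 5+13, 41+0) = 41
best[7] = max(5+41, 13+31, 5+18, 41+5) = 46
One optimal cutting: 6 + 1 → ¢46.

46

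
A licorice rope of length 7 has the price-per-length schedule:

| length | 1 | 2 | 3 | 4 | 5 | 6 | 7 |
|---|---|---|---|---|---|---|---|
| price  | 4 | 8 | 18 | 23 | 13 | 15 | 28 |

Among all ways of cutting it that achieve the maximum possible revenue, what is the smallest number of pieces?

2

Let r[k] be the best obtainable value from length k. For each k, try every first piece i and keep the best of price[i] + r[k−i].
r[1] = 4
r[2] = max(4+4, 8+0) = 8
r[3] = max(4+8, 8+4, 18+0) = 18
r[4] = max(4+18, 8+8, 18+4, 23+0) = 23
r[5] = max(4+23, 8+18, 18+8, 23+4, 13+0) = 27
r[6] = max(4+27, 8+23, 18+18, 23+8, 13+4, 15+0) = 36
r[7] = max(4+36, 8+27, 18+23, …, 15+4, 28+0) = 41
Maximum revenue is ¢41.
Now minimize piece count subject to staying optimal: for each k, pieces[k] = 1 + min over i with p[i]+r[k−i]=r[k] of pieces[k−i].
pieces[4] = 1
pieces[5] = 2
pieces[6] = 2
pieces[7] = 2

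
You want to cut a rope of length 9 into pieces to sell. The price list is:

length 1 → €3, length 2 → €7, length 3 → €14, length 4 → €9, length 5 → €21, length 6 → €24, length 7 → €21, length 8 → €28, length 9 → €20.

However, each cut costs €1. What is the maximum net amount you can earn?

40

Build v[k] bottom-up: v[k] = max over allowed piece i of (p[i] + v[k−i]) − 1 per cut.
v[1] = 3
v[2] = 7
v[3] = 14
v[4] = 16  (first piece 1, then v[3]=14)
v[5] = 21
v[6] = 27  (first piece 3, then v[3]=14)
v[7] = 29  (first piece 1, then v[6]=27)
v[8] = 34  (first piece 3, then v[5]=21)
v[9] = 40  (first piece 3, then v[6]=27)
One optimal plan: pieces 3 + 3 + 3 (2 cuts) → €42 − €2 = €40.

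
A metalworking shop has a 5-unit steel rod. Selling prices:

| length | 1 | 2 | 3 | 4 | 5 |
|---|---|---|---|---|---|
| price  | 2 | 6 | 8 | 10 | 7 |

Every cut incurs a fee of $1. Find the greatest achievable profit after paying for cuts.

13

Build net[k] bottom-up: net[k] = max over allowed piece i of (p[i] + net[k−i]) − 1 per cut.
net[1] = 2
net[2] = max(2+2-1, 6+0) = 6
net[3] = max(2+6-1, 6+2-1, 8+0) = 8
net[4] = max(2+8-1, 6+6-1, 8+2-1, 10+0) = 11
net[5] = max(2+11-1, 6+8-1, 8+6-1, 10+2-1, 7+0) = 13
One optimal plan: pieces 3 + 2 (1 cut) → $14 − $1 = $13.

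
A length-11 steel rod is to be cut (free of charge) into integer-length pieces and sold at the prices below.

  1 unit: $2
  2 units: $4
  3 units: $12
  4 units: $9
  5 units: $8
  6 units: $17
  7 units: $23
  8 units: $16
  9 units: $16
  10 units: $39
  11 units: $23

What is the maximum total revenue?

41

Consider every possible first cut. v[k] is the best of p[i]+v[k−i] over all sellable i≤k.
v[1] = 2
v[2] = max(2+2, 4+0) = 4
v[3] = max(2+4, 4+2, 12+0) = 12
v[4] = max(2+12, 4+4, 12+2, 9+0) = 14
v[5] = max(2+14, 4+12, 12+4, 9+2, 8+0) = 16
v[6] = max(2+16, 4+14, 12+12, 9+4, 8+2, 17+0) = 24
v[7] = max(2+24, 4+16, 12+14, …, 17+2, 23+0) = 26
v[8] = max(2+26, 4+24, 12+16, …, 23+2, 16+0) = 28
v[9] = max(2+28, 4+26, 12+24, …, 16+2, 16+0) = 36
v[10] = max(2+36, 4+28, 12+26, …, 16+2, 39+0) = 39
v[11] = max(2+39, 4+36, 12+28, …, 39+2, 23+0) = 41
One optimal cutting: 10 + 1 → $39 + $2 = $41.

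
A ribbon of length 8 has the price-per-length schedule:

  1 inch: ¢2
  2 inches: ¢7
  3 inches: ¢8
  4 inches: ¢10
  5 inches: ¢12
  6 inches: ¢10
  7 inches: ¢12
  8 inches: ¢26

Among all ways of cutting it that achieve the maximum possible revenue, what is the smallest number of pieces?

4

Consider every possible first cut. r[k] is the best of p[i]+r[k−i] over all sellable i≤k.
r[1] = 2
r[2] = max(2+2, 7+0) = 7
r[3] = max(2+7, 7+2, 8+0) = 9
r[4] = max(2+9, 7+7, 8+2, 10+0) = 14
r[5] = max(2+14, 7+9, 8+7, 10+2, 12+0) = 16
r[6] = max(2+16, 7+14, 8+9, 10+7, 12+2, 10+0) = 21
r[7] = max(2+21, 7+16, 8+14, …, 10+2, 12+0) = 23
r[8] = max(2+23, 7+21, 8+16, …, 12+2, 26+0) = 28
Maximum revenue is ¢28.
Now minimize piece count subject to staying optimal: for each k, pieces[k] = 1 + min over i with p[i]+r[k−i]=r[k] of pieces[k−i].
pieces[5] = 3
pieces[6] = 3
pieces[7] = 4
pieces[8] = 4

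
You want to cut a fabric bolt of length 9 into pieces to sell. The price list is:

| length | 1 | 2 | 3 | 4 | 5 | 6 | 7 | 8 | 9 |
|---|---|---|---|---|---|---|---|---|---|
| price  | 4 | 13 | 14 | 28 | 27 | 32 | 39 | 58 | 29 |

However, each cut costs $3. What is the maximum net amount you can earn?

59

Consider every possible first cut. r[k] is the best of p[i]+r[k−i] over all sellable i≤k, charging 3 whenever i<k.
r[1] = 4
r[2] = 13
r[3] = 14  (first piece 1, then r[2]=13)
r[4] = 28
r[5] = 29  (first piece 1, then r[4]=28)
r[6] = 38  (first piece 2, then r[4]=28)
r[7] = 39  (first piece 1, then r[6]=38)
r[8] = 58
r[9] = 59  (first piece 1, then r[8]=58)
One optimal plan: pieces 8 + 1 (1 cut) → $62 − $3 = $59.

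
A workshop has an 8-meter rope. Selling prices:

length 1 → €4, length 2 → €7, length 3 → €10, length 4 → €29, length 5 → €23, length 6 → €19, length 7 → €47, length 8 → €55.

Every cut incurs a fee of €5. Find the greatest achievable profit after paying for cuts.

Build net[k] bottom-up: net[k] = max over allowed piece i of (p[i] + net[k−i]) − 5 per cut.
net[1] = 4
net[2] = max(4+4-5, 7+0) = 7
net[3] = max(4+7-5, 7+4-5, 10+0) = 10
net[4] = max(4+10-5, 7+7-5, 10+4-5, 29+0) = 29
net[5] = max(4+29-5, 7+10-5, 10+7-5, 29+4-5, 23+0) = 28
net[6] = max(4+28-5, 7+29-5, 10+10-5, 29+7-5, 23+4-5, 19+0) = 31
net[7] = max(4+31-5, 7+28-5, 10+29-5, …, 19+4-5, 47+0) = 47
net[8] = max(4+47-5, 7+31-5, 10+28-5, …, 47+4-5, 55+0) = 55
Best is to make no cuts and sell whole for €55.

55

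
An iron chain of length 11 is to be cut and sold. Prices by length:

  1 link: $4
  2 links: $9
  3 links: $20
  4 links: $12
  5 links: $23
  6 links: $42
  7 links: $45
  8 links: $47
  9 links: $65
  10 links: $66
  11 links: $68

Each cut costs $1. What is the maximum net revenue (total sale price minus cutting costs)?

Build v[k] bottom-up: v[k] = max over allowed piece i of (p[i] + v[k−i]) − 1 per cut.
v[1] = 4
v[2] = max(4+4-1, 9+0) = 9
v[3] = max(4+9-1, 9+4-1, 20+0) = 20
v[4] = max(4+20-1, 9+9-1, 20+4-1, 12+0) = 23
v[5] = max(4+23-1, 9+20-1, 20+9-1, 12+4-1, 23+0) = 28
v[6] = max(4+28-1, 9+23-1, 20+20-1, 12+9-1, 23+4-1, 42+0) = 42
v[7] = max(4+42-1, 9+28-1, 20+23-1, …, 42+4-1, 45+0) = 45
v[8] = max(4+45-1, 9+42-1, 20+28-1, …, 45+4-1, 47+0) = 50
v[9] = max(4+50-1, 9+45-1, 20+42-1, …, 47+4-1, 65+0) = 65
v[10] = max(4+65-1, 9+50-1, 20+45-1, …, 65+4-1, 66+0) = 68
v[11] = max(4+68-1, 9+65-1, 20+50-1, …, 66+4-1, 68+0) = 73
One optimal plan: pieces 9 + 2 (1 cut) → $74 − $1 = $73.

73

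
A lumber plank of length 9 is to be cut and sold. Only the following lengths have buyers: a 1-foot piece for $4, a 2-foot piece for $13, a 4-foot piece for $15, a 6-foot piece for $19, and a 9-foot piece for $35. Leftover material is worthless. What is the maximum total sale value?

56

Consider every possible first cut. best[k] is the best of p[i]+best[k−i] over all sellable i≤k.
best[1] = 4
best[2] = 13
best[3] = 17  (first piece 1, then best[2]=13)
best[4] = 26  (first piece 2, then best[2]=13)
best[5] = 30  (first piece 1, then best[4]=26)
best[6] = 39  (first piece 2, then best[4]=26)
best[7] = 43  (first piece 1, then best[6]=39)
best[8] = 52  (first piece 2, then best[6]=39)
best[9] = 56  (first piece 1, then best[8]=52)
One optimal cutting: 2 + 2 + 2 + 2 + 1 → $56.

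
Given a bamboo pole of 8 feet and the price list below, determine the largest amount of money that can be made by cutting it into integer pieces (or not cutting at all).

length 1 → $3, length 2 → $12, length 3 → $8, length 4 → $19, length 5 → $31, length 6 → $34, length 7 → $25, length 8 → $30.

48

Consider every possible first cut. best[k] is the best of p[i]+best[k−i] over all sellable i≤k.
best[1] = 3
best[2] = max(3+3, 12+0) = 12
best[3] = max(3+12, 12+3, 8+0) = 15
best[4] = max(3+15, 12+12, 8+3, 19+0) = 24
best[5] = max(3+24, 12+15, 8+12, 19+3, 31+0) = 31
best[6] = max(3+31, 12+24, 8+15, 19+12, 31+3, 34+0) = 36
best[7] = max(3+36, 12+31, 8+24, …, 34+3, 25+0) = 43
best[8] = max(3+43, 12+36, 8+31, …, 25+3, 30+0) = 48
One optimal cutting: 2 + 2 + 2 + 2 → $12 + $12 + $12 + $12 = $48.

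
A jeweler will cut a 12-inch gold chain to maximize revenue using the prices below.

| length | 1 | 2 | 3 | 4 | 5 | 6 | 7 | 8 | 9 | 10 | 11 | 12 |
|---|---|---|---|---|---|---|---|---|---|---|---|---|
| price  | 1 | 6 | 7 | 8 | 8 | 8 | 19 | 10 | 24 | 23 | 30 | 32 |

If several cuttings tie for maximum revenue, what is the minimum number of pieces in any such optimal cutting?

6

Build r[k] bottom-up: r[k] = max over allowed piece i of (p[i] + r[k−i]).
r[1] = 1
r[2] = 6
r[3] = 7  (first piece 1, then r[2]=6)
r[4] = 12  (first piece 2, then r[2]=6)
r[5] = 13  (first piece 1, then r[4]=12)
r[6] = 18  (first piece 2, then r[4]=12)
r[7] = 19  (first piece 1, then r[6]=18)
r[8] = 24  (first piece 2, then r[6]=18)
r[9] = 25  (first piece 1, then r[8]=24)
r[10] = 30  (first piece 2, then r[8]=24)
r[11] = 31  (first piece 1, then r[10]=30)
r[12] = 36  (first piece 2, then r[10]=30)
Maximum revenue is $36.
Now minimize piece count subject to staying optimal: for each k, pieces[k] = 1 + min over i with p[i]+r[k−i]=r[k] of pieces[k−i].
pieces[9] = 2
pieces[10] = 5
pieces[11] = 3
pieces[12] = 6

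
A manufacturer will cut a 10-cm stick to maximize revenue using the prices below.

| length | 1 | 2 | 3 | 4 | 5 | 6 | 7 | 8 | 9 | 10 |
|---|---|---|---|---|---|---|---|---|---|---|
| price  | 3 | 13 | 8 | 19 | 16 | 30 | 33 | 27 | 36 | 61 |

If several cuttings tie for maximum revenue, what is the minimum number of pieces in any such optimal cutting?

5

Consider every possible first cut. r[k] is the best of p[i]+r[k−i] over all sellable i≤k.
r[1] = 3
r[2] = max(3+3, 13+0) = 13
r[3] = max(3+13, 13+3, 8+0) = 16
r[4] = max(3+16, 13+13, 8+3, 19+0) = 26
r[5] = max(3+26, 13+16, 8+13, 19+3, 16+0) = 29
r[6] = max(3+29, 13+26, 8+16, 19+13, 16+3, 30+0) = 39
r[7] = max(3+39, 13+29, 8+26, …, 30+3, 33+0) = 42
r[8] = max(3+42, 13+39, 8+29, …, 33+3, 27+0) = 52
r[9] = max(3+52, 13+42, 8+39, …, 27+3, 36+0) = 55
r[10] = max(3+55, 13+52, 8+42, …, 36+3, 61+0) = 65
Maximum revenue is €65.
Now minimize piece count subject to staying optimal: for each k, pieces[k] = 1 + min over i with p[i]+r[k−i]=r[k] of pieces[k−i].
pieces[7] = 4
pieces[8] = 4
pieces[9] = 5
pieces[10] = 5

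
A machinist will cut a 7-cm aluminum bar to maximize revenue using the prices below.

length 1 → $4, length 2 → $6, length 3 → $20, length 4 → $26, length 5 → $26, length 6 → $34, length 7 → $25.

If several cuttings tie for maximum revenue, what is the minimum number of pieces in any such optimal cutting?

Let r[k] be the best obtainable value from length k. For each k, try every first piece i and keep the best of price[i] + r[k−i].
r[1] = 4
r[2] = 8  (first piece 1, then r[1]=4)
r[3] = 20
r[4] = 26
r[5] = 30  (first piece 1, then r[4]=26)
r[6] = 40  (first piece 3, then r[3]=20)
r[7] = 46  (first piece 3, then r[4]=26)
Maximum revenue is $46.
Now minimize piece count subject to staying optimal: for each k, pieces[k] = 1 + min over i with p[i]+r[k−i]=r[k] of pieces[k−i].
pieces[4] = 1
pieces[5] = 2
pieces[6] = 2
pieces[7] = 2

2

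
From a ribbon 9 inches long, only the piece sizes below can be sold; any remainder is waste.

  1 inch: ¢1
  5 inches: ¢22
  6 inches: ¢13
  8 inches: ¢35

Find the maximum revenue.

Consider every possible first cut. r[k] is the best of p[i]+r[k−i] over all sellable i≤k.
r[1] = 1
r[2] = 2  (first piece 1, then r[1]=1)
r[3] = 3  (first piece 1, then r[2]=2)
r[4] = 4  (first piece 1, then r[3]=3)
r[5] = 22
r[6] = 23  (first piece 1, then r[5]=22)
r[7] = 24  (first piece 1, then r[6]=23)
r[8] = 35
r[9] = 36  (first piece 1, then r[8]=35)
One optimal cutting: 8 + 1 → ¢36.

36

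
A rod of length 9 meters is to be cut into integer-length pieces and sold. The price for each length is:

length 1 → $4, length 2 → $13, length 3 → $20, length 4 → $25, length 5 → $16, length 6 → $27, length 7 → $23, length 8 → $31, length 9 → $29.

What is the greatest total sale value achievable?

60

Build R[k] bottom-up: R[k] = max over allowed piece i of (p[i] + R[k−i]).
R[1] = 4
R[2] = 13
R[3] = 20
R[4] = 26  (first piece 2, then R[2]=13)
R[5] = 33  (first piece 2, then R[3]=20)
R[6] = 40  (first piece 3, then R[3]=20)
R[7] = 46  (first piece 2, then R[5]=33)
R[8] = 53  (first piece 2, then R[6]=40)
R[9] = 60  (first piece 3, then R[6]=40)
One optimal cutting: 3 + 3 + 3 → $20 + $20 + $20 = $60.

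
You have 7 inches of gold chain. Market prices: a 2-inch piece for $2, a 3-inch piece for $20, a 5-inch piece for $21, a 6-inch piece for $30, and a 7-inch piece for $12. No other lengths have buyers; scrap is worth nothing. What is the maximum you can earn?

40

Let f[k] be the best obtainable value from length k. For each k, try every first piece i and keep the best of price[i] + f[k−i].
f[1] = 0
f[2] = 2
f[3] = max(2+0, 20+0) = 20
f[4] = max(2+2, 20+0) = 20
f[5] = max(2+20, 20+2, 21+0) = 22
f[6] = max(2+20, 20+20, 21+0, 30+0) = 40
f[7] = max(2+22, 20+20, 21+2, 30+0, 12+0) = 40
One optimal cutting: pieces 3 + 3 with 1 inch of scrap → $40.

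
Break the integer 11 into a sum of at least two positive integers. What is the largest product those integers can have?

Let P[k] be the best product for length k (with at least one cut). For each first piece i, the rest contributes max(k−i, P[k−i]).
P[2] = 1×max(1,0) = 1×1 = 1
P[3] = max(1×2, 2×1) = 2
P[4] = max(1×3, 2×2, 3×1) = 4
P[5] = max(1×4, 2×3, 3×2, 4×1) = 6
P[6] = max(1×6, 2×4, 3×3, 4×2, 5×1) = 9
P[7] = max(1×9, 2×6, 3×4, 4×3, 5×2, 6×1) = 12
P[8] = max(1×12, 2×9, 3×6, …, 6×2, 7×1) = 18
P[9] = max(1×18, 2×12, 3×9, …, 7×2, 8×1) = 27
P[10] = max(1×27, 2×18, 3×12, …, 8×2, 9×1) = 36
P[11] = max(1×36, 2×27, 3×18, …, 9×2, 10×1) = 54
One optimal split: 3 + 3 + 3 + 2; product 3×3×3×2 = 54.

54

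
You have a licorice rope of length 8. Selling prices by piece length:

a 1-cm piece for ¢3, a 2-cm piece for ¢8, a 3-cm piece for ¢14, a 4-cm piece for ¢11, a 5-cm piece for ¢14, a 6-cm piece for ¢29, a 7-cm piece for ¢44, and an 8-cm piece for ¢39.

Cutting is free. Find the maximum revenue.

Build best[k] bottom-up: best[k] = max over allowed piece i of (p[i] + best[k−i]).
best[1] = 3
best[2] = max(3+3, 8+0) = 8
best[3] = max(3+8, 8+3, 14+0) = 14
best[4] = max(3+14, 8+8, 14+3, 11+0) = 17
best[5] = max(3+17, 8+14, 14+8, 11+3, 14+0) = 22
best[6] = max(3+22, 8+17, 14+14, 11+8, 14+3, 29+0) = 29
best[7] = max(3+29, 8+22, 14+17, …, 29+3, 44+0) = 44
best[8] = max(3+44, 8+29, 14+22, …, 44+3, 39+0) = 47
One optimal cutting: 7 + 1 → ¢44 + ¢3 = ¢47.

47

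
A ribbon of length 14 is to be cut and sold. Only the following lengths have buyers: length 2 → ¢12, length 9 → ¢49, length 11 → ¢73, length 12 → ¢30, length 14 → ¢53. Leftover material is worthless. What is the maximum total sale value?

Let f[k] be the best obtainable value from length k. For each k, try every first piece i and keep the best of price[i] + f[k−i].
f[1] = 0
f[2] = 12
f[3] = 12
f[4] = 24  (first piece 2, then f[2]=12)
f[5] = 24
f[6] = 36  (first piece 2, then f[4]=24)
f[7] = 36
f[8] = 48  (first piece 2, then f[6]=36)
f[9] = max(12+36, 49+0) = 49
f[10] = max(12+48, 49+0) = 60
f[11] = max(12+49, 49+12, 73+0) = 73
f[12] = max(12+60, 49+12, 73+0, 30+0) = 73
f[13] = max(12+73, 49+24, 73+12, 30+0) = 85
f[14] = max(12+73, 49+24, 73+12, 30+12, 53+0) = 85
One optimal cutting: pieces 11 + 2 with 1 inch of scrap → ¢85.

85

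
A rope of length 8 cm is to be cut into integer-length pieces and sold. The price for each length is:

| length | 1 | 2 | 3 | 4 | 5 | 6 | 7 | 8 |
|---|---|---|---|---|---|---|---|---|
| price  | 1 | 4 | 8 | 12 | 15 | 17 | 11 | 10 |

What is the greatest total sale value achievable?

Build R[k] bottom-up: R[k] = max over allowed piece i of (p[i] + R[k−i]).
R[1] = 1
R[2] = 4
R[3] = 8
R[4] = 12
R[5] = 15
R[6] = 17
R[7] = 20  (first piece 3, then R[4]=12)
R[8] = 24  (first piece 4, then R[4]=12)
One optimal cutting: 4 + 4 → €12 + €12 = €24.

24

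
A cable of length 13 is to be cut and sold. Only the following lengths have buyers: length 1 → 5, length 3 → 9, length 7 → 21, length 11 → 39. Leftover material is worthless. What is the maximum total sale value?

Build best[k] bottom-up: best[k] = max over allowed piece i of (p[i] + best[k−i]).
best[1] = 5
best[2] = 10  (first piece 1, then best[1]=5)
best[3] = max(5+10, 9+0) = 15
best[4] = max(5+15, 9+5) = 20
best[5] = max(5+20, 9+10) = 25
best[6] = max(5+25, 9+15) = 30
best[7] = max(5+30, 9+20, 21+0) = 35
best[8] = max(5+35, 9+25, 21+5) = 40
best[9] = max(5+40, 9+30, 21+10) = 45
best[10] = max(5+45, 9+35, 21+15) = 50
best[11] = max(5+50, 9+40, 21+20, 39+0) = 55
best[12] = max(5+55, 9+45, 21+25, 39+5) = 60
best[13] = max(5+60, 9+50, 21+30, 39+10) = 65
One optimal cutting: 1 + 1 + 1 + 1 + 1 + 1 + 1 + 1 + 1 + 1 + 1 + 1 + 1 → 65.

65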